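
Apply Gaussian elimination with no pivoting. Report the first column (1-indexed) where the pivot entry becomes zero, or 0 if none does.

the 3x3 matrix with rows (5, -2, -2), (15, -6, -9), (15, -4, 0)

Naive forward elimination:
R2 <- R2 - (3)*R1:  [  0   0  -3 ]
R3 <- R3 - (3)*R1:  [ 0  2  6 ]
Matrix at this point:
[ 5  -2  -2 ]
[ 0   0  -3 ]
[ 0   2   6 ]
Pivot entry (2,2) is zero but row 3 has 2 in column 2 -> naive elimination stops; a row interchange (e.g. R2 <-> R3) would be required here.

first zero-pivot column = 2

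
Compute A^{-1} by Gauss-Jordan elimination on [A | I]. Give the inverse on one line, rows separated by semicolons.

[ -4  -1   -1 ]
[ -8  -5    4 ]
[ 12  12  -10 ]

Gauss-Jordan on [A | I]:
R1 <- (1/-4)*R1:  [    1   1/4   1/4  |  -1/4     0     0 ]
R2 <- R2 - (-8)*R1:  [  0  -3   6  |  -2   1   0 ]
R3 <- R3 - (12)*R1:  [   0    9  -13  |    3    0    1 ]
R2 <- (1/-3)*R2:  [    0     1    -2  |   2/3  -1/3     0 ]
R1 <- R1 - (1/4)*R2:  [     1      0    3/4  |  -5/12   1/12      0 ]
R3 <- R3 - (9)*R2:  [  0   0   5  |  -3   3   1 ]
R3 <- (1/5)*R3:  [    0     0     1  |  -3/5   3/5   1/5 ]
R1 <- R1 - (3/4)*R3:  [      1       0       0  |    1/30  -11/30   -3/20 ]
R2 <- R2 - (-2)*R3:  [     0      1      0  |  -8/15  13/15    2/5 ]
Right block of [I | A^{-1}] is the inverse:
[  1/30  -11/30  -3/20 ]
[ -8/15   13/15    2/5 ]
[  -3/5     3/5    1/5 ]

inverse = [1/30 -11/30 -3/20; -8/15 13/15 2/5; -3/5 3/5 1/5]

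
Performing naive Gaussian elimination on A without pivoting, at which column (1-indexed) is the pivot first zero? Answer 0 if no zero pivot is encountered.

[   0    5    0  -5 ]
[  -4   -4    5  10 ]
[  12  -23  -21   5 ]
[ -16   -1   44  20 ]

first zero-pivot column = 1

Naive forward elimination:
Pivot entry (1,1) is zero but row 2 has -4 in column 1 -> naive elimination stops; a row interchange (e.g. R1 <-> R2) would be required here.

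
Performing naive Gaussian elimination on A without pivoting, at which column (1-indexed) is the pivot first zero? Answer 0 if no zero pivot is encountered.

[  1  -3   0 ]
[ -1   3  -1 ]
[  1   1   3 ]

Naive forward elimination:
R2 <- R2 - (-1)*R1:  [  0   0  -1 ]
R3 <- R3 - (1)*R1:  [ 0  4  3 ]
Matrix at this point:
[ 1  -3   0 ]
[ 0   0  -1 ]
[ 0   4   3 ]
Pivot entry (2,2) is zero but row 3 has 4 in column 2 -> naive elimination stops; a row interchange (e.g. R2 <-> R3) would be required here.

first zero-pivot column = 2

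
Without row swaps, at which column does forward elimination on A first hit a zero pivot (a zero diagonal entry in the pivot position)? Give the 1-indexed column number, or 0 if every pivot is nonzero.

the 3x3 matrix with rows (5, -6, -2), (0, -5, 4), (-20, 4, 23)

Naive forward elimination:
R3 <- R3 - (-4)*R1:  [   0  -20   15 ]
R3 <- R3 - (4)*R2:  [  0   0  -1 ]
All pivots nonzero; naive elimination completes without hitting a zero pivot.

first zero-pivot column = 0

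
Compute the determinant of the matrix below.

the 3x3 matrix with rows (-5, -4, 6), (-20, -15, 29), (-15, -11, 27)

Forward elimination:
R2 <- R2 - (4)*R1:  [ 0  1  5 ]
R3 <- R3 - (3)*R1:  [ 0  1  9 ]
R3 <- R3 - (1)*R2:  [ 0  0  4 ]
Upper-triangular form:
[ -5  -4  6 ]
[  0   1  5 ]
[  0   0  4 ]
det(A) = (-1)^0 * (-5) * (1) * (4) = -20  (0 row swaps -> sign +1)

det(A) = -20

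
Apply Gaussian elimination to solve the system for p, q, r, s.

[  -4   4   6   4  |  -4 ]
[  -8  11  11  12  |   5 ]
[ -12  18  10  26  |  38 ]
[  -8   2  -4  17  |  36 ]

Forward elimination on [A|b]:
R2 <- R2 - (2)*R1:  [  0   3  -1   4  13 ]
R3 <- R3 - (3)*R1:  [  0   6  -8  14  50 ]
R4 <- R4 - (2)*R1:  [   0   -6  -16    9   44 ]
R3 <- R3 - (2)*R2:  [  0   0  -6   6  24 ]
R4 <- R4 - (-2)*R2:  [   0    0  -18   17   70 ]
R4 <- R4 - (3)*R3:  [  0   0   0  -1  -2 ]
Row echelon form:
[ -4  4   6   4  |  -4 ]
[  0  3  -1   4  |  13 ]
[  0  0  -6   6  |  24 ]
[  0  0   0  -1  |  -2 ]
Back-substitution:
s = (-2) / -1 = 2
r = (24 - (6)*(2)) / -6 = -2
q = (13 - (-1)*(-2) - (4)*(2)) / 3 = 1
p = (-4 - (4)*(1) - (6)*(-2) - (4)*(2)) / -4 = 1

(1, 1, -2, 2)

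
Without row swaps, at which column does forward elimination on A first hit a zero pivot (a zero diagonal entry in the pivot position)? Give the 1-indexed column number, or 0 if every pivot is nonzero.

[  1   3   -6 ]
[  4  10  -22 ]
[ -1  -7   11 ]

first zero-pivot column = 0

Naive forward elimination:
R2 <- R2 - (4)*R1:  [  0  -2   2 ]
R3 <- R3 - (-1)*R1:  [  0  -4   5 ]
R3 <- R3 - (2)*R2:  [ 0  0  1 ]
All pivots nonzero; naive elimination completes without hitting a zero pivot.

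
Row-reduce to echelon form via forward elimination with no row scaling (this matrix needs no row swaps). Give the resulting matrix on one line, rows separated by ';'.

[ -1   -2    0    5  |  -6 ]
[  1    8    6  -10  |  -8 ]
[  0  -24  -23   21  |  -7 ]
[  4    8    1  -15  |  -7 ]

REF = [-1 -2 0 5 -6; 0 6 6 -5 -14; 0 0 1 1 -63; 0 0 0 4 32]

Forward elimination:
R2 <- R2 - (-1)*R1:  [   0    6    6   -5  -14 ]
R4 <- R4 - (-4)*R1:  [   0    0    1    5  -31 ]
R3 <- R3 - (-4)*R2:  [   0    0    1    1  -63 ]
R4 <- R4 - (1)*R3:  [  0   0   0   4  32 ]
Row echelon form:
[ -1  -2  0   5  |   -6 ]
[  0   6  6  -5  |  -14 ]
[  0   0  1   1  |  -63 ]
[  0   0  0   4  |   32 ]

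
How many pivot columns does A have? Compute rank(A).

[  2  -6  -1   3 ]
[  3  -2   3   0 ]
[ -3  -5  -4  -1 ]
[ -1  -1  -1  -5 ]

rank(A) = 4

Row reduction:
R2 <- R2 - (3/2)*R1:  [    0     7   9/2  -9/2 ]
R3 <- R3 - (-3/2)*R1:  [     0    -14  -11/2    7/2 ]
R4 <- R4 - (-1/2)*R1:  [    0    -4  -3/2  -7/2 ]
R3 <- R3 - (-2)*R2:  [     0      0    7/2  -11/2 ]
R4 <- R4 - (-4/7)*R2:  [      0       0   15/14  -85/14 ]
R4 <- R4 - (15/49)*R3:  [       0        0        0  -215/49 ]
Row echelon form:
[ 2  -6   -1        3 ]
[ 0   7  9/2     -9/2 ]
[ 0   0  7/2    -11/2 ]
[ 0   0    0  -215/49 ]
Nonzero rows / pivot columns: 4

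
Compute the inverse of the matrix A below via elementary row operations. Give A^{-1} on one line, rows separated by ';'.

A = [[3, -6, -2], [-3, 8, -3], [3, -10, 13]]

Gauss-Jordan on [A | I]:
R1 <- (1/3)*R1:  [    1    -2  -2/3  |   1/3     0     0 ]
R2 <- R2 - (-3)*R1:  [  0   2  -5  |   1   1   0 ]
R3 <- R3 - (3)*R1:  [  0  -4  15  |  -1   0   1 ]
R2 <- (1/2)*R2:  [    0     1  -5/2  |   1/2   1/2     0 ]
R1 <- R1 - (-2)*R2:  [     1      0  -17/3  |    4/3      1      0 ]
R3 <- R3 - (-4)*R2:  [ 0  0  5  |  1  2  1 ]
R3 <- (1/5)*R3:  [   0    0    1  |  1/5  2/5  1/5 ]
R1 <- R1 - (-17/3)*R3:  [     1      0      0  |  37/15  49/15  17/15 ]
R2 <- R2 - (-5/2)*R3:  [   0    1    0  |    1  3/2  1/2 ]
Right block of [I | A^{-1}] is the inverse:
[ 37/15  49/15  17/15 ]
[     1    3/2    1/2 ]
[   1/5    2/5    1/5 ]

inverse = [37/15 49/15 17/15; 1 3/2 1/2; 1/5 2/5 1/5]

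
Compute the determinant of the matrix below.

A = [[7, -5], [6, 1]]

det(A) = 37

Forward elimination:
R2 <- R2 - (6/7)*R1:  [    0  37/7 ]
Upper-triangular form:
[ 7    -5 ]
[ 0  37/7 ]
det(A) = (-1)^0 * (7) * (37/7) = 37  (0 row swaps -> sign +1)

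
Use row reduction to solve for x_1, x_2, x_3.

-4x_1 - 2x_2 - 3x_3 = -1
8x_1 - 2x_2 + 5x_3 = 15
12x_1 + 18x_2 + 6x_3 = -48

(-2, -3, 5)

Forward elimination on [A|b]:
R2 <- R2 - (-2)*R1:  [  0  -6  -1  13 ]
R3 <- R3 - (-3)*R1:  [   0   12   -3  -51 ]
R3 <- R3 - (-2)*R2:  [   0    0   -5  -25 ]
Row echelon form:
[ -4  -2  -3  |   -1 ]
[  0  -6  -1  |   13 ]
[  0   0  -5  |  -25 ]
Back-substitution:
x_3 = (-25) / -5 = 5
x_2 = (13 - (-1)*(5)) / -6 = -3
x_1 = (-1 - (-2)*(-3) - (-3)*(5)) / -4 = -2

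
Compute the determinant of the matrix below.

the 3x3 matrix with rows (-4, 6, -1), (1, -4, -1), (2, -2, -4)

det(A) = -50

Forward elimination:
R2 <- R2 - (-1/4)*R1:  [    0  -5/2  -5/4 ]
R3 <- R3 - (-1/2)*R1:  [    0     1  -9/2 ]
R3 <- R3 - (-2/5)*R2:  [  0   0  -5 ]
Upper-triangular form:
[ -4     6    -1 ]
[  0  -5/2  -5/4 ]
[  0     0    -5 ]
det(A) = (-1)^0 * (-4) * (-5/2) * (-5) = -50  (0 row swaps -> sign +1)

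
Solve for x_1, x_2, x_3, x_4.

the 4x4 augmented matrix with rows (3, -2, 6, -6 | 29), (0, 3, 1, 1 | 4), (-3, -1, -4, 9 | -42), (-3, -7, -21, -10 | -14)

Forward elimination on [A|b]:
R3 <- R3 - (-1)*R1:  [   0   -3    2    3  -13 ]
R4 <- R4 - (-1)*R1:  [   0   -9  -15  -16   15 ]
R3 <- R3 - (-1)*R2:  [  0   0   3   4  -9 ]
R4 <- R4 - (-3)*R2:  [   0    0  -12  -13   27 ]
R4 <- R4 - (-4)*R3:  [  0   0   0   3  -9 ]
Row echelon form:
[ 3  -2  6  -6  |  29 ]
[ 0   3  1   1  |   4 ]
[ 0   0  3   4  |  -9 ]
[ 0   0  0   3  |  -9 ]
Back-substitution:
x_4 = (-9) / 3 = -3
x_3 = (-9 - (4)*(-3)) / 3 = 1
x_2 = (4 - (1)*(1) - (1)*(-3)) / 3 = 2
x_1 = (29 - (-2)*(2) - (6)*(1) - (-6)*(-3)) / 3 = 3

(3, 2, 1, -3)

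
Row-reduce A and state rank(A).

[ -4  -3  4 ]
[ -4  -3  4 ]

rank(A) = 1

Row reduction:
R2 <- R2 - (1)*R1:  [ 0  0  0 ]
Row echelon form:
[ -4  -3  4 ]
[  0   0  0 ]
Nonzero rows / pivot columns: 1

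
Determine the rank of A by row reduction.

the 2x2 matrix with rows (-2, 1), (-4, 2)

Row reduction:
R2 <- R2 - (2)*R1:  [ 0  0 ]
Row echelon form:
[ -2  1 ]
[  0  0 ]
Nonzero rows / pivot columns: 1

rank(A) = 1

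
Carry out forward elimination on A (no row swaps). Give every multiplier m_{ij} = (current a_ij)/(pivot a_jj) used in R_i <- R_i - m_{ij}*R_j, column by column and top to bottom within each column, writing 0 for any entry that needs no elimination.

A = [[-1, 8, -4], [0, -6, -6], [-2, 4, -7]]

Forward elimination:
R2: entry in column 1 is already 0 -> m_{21} = 0 (no row operation needed)
R3 <- R3 - (2)*R1:  [   0  -12    1 ]
R3 <- R3 - (2)*R2:  [  0   0  13 ]
Multipliers (in order of application): m_{21} = 0, m_{31} = 2, m_{32} = 2

multipliers: 0, 2, 2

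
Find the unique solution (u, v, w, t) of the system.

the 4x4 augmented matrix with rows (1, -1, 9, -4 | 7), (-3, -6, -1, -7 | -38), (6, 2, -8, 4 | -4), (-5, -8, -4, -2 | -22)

(0, 0, 3, 5)

Forward elimination on [A|b]:
R2 <- R2 - (-3)*R1:  [   0   -9   26  -19  -17 ]
R3 <- R3 - (6)*R1:  [   0    8  -62   28  -46 ]
R4 <- R4 - (-5)*R1:  [   0  -13   41  -22   13 ]
R3 <- R3 - (-8/9)*R2:  [      0       0  -350/9   100/9  -550/9 ]
R4 <- R4 - (13/9)*R2:  [     0      0   31/9   49/9  338/9 ]
R4 <- R4 - (-31/350)*R3:  [     0      0      0   45/7  225/7 ]
Row echelon form:
[ 1  -1       9     -4  |       7 ]
[ 0  -9      26    -19  |     -17 ]
[ 0   0  -350/9  100/9  |  -550/9 ]
[ 0   0       0   45/7  |   225/7 ]
Back-substitution:
t = (225/7) / (45/7) = 5
w = (-550/9 - (100/9)*(5)) / (-350/9) = 3
v = (-17 - (26)*(3) - (-19)*(5)) / -9 = 0
u = (7 - (-1)*(0) - (9)*(3) - (-4)*(5)) / 1 = 0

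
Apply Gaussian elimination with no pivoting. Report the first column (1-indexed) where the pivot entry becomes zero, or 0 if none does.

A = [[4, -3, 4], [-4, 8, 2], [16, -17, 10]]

Naive forward elimination:
R2 <- R2 - (-1)*R1:  [ 0  5  6 ]
R3 <- R3 - (4)*R1:  [  0  -5  -6 ]
R3 <- R3 - (-1)*R2:  [ 0  0  0 ]
Matrix at this point:
[ 4  -3  4 ]
[ 0   5  6 ]
[ 0   0  0 ]
Pivot entry (3,3) in the last row is zero and there are no rows below to swap with -> zero pivot in column 3 (A is singular).

first zero-pivot column = 3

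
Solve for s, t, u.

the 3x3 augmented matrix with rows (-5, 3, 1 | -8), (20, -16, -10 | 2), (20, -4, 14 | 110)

(4, 3, 3)

Forward elimination on [A|b]:
R2 <- R2 - (-4)*R1:  [   0   -4   -6  -30 ]
R3 <- R3 - (-4)*R1:  [  0   8  18  78 ]
R3 <- R3 - (-2)*R2:  [  0   0   6  18 ]
Row echelon form:
[ -5   3   1  |   -8 ]
[  0  -4  -6  |  -30 ]
[  0   0   6  |   18 ]
Back-substitution:
u = (18) / 6 = 3
t = (-30 - (-6)*(3)) / -4 = 3
s = (-8 - (3)*(3) - (1)*(3)) / -5 = 4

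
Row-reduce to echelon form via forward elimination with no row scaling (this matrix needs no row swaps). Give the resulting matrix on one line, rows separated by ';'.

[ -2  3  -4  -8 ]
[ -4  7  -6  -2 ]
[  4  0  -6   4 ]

Forward elimination:
R2 <- R2 - (2)*R1:  [  0   1   2  14 ]
R3 <- R3 - (-2)*R1:  [   0    6  -14  -12 ]
R3 <- R3 - (6)*R2:  [   0    0  -26  -96 ]
Row echelon form:
[ -2  3   -4   -8 ]
[  0  1    2   14 ]
[  0  0  -26  -96 ]

REF = [-2 3 -4 -8; 0 1 2 14; 0 0 -26 -96]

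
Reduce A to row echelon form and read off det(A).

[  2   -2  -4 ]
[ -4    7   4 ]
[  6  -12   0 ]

Forward elimination:
R2 <- R2 - (-2)*R1:  [  0   3  -4 ]
R3 <- R3 - (3)*R1:  [  0  -6  12 ]
R3 <- R3 - (-2)*R2:  [ 0  0  4 ]
Upper-triangular form:
[ 2  -2  -4 ]
[ 0   3  -4 ]
[ 0   0   4 ]
det(A) = (-1)^0 * (2) * (3) * (4) = 24  (0 row swaps -> sign +1)

det(A) = 24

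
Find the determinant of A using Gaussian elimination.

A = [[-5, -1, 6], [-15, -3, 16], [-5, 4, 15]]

det(A) = -50

Forward elimination:
R2 <- R2 - (3)*R1:  [  0   0  -2 ]
R3 <- R3 - (1)*R1:  [ 0  5  9 ]
R2 <-> R3   (pivot in column 2 was zero)
[ -5  -1   6 ]
[  0   5   9 ]
[  0   0  -2 ]
Upper-triangular form:
[ -5  -1   6 ]
[  0   5   9 ]
[  0   0  -2 ]
det(A) = (-1)^1 * (-5) * (5) * (-2) = -50  (1 row swap -> sign -1)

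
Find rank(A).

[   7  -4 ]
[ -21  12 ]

Row reduction:
R2 <- R2 - (-3)*R1:  [ 0  0 ]
Row echelon form:
[ 7  -4 ]
[ 0   0 ]
Nonzero rows / pivot columns: 1

rank(A) = 1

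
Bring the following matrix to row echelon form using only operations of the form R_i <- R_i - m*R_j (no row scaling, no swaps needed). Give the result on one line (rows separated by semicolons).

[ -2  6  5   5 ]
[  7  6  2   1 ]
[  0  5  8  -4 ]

Forward elimination:
R2 <- R2 - (-7/2)*R1:  [    0    27  39/2  37/2 ]
R3 <- R3 - (5/27)*R2:  [       0        0    79/18  -401/54 ]
Row echelon form:
[ -2   6      5        5 ]
[  0  27   39/2     37/2 ]
[  0   0  79/18  -401/54 ]

REF = [-2 6 5 5; 0 27 39/2 37/2; 0 0 79/18 -401/54]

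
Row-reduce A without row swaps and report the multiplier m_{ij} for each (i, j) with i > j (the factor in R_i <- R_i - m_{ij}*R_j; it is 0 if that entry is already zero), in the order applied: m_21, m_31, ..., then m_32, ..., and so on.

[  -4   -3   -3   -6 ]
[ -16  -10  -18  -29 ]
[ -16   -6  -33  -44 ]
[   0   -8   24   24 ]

multipliers: 4, 4, 0, 3, -4, 0

Forward elimination:
R2 <- R2 - (4)*R1:  [  0   2  -6  -5 ]
R3 <- R3 - (4)*R1:  [   0    6  -21  -20 ]
R4: entry in column 1 is already 0 -> m_{41} = 0 (no row operation needed)
R3 <- R3 - (3)*R2:  [  0   0  -3  -5 ]
R4 <- R4 - (-4)*R2:  [ 0  0  0  4 ]
R4: entry in column 3 is already 0 -> m_{43} = 0 (no row operation needed)
Multipliers (in order of application): m_{21} = 4, m_{31} = 4, m_{41} = 0, m_{32} = 3, m_{42} = -4, m_{43} = 0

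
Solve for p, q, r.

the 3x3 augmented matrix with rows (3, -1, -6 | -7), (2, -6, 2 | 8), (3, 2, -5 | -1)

(4, 1, 3)

Forward elimination on [A|b]:
R2 <- R2 - (2/3)*R1:  [     0  -16/3      6   38/3 ]
R3 <- R3 - (1)*R1:  [ 0  3  1  6 ]
R3 <- R3 - (-9/16)*R2:  [     0      0   35/8  105/8 ]
Row echelon form:
[ 3     -1    -6  |     -7 ]
[ 0  -16/3     6  |   38/3 ]
[ 0      0  35/8  |  105/8 ]
Back-substitution:
r = (105/8) / (35/8) = 3
q = (38/3 - (6)*(3)) / (-16/3) = 1
p = (-7 - (-1)*(1) - (-6)*(3)) / 3 = 4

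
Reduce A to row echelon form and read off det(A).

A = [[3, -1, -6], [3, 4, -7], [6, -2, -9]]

Forward elimination:
R2 <- R2 - (1)*R1:  [  0   5  -1 ]
R3 <- R3 - (2)*R1:  [ 0  0  3 ]
Upper-triangular form:
[ 3  -1  -6 ]
[ 0   5  -1 ]
[ 0   0   3 ]
det(A) = (-1)^0 * (3) * (5) * (3) = 45  (0 row swaps -> sign +1)

det(A) = 45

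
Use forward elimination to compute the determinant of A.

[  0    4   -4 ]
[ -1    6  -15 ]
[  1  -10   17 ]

Forward elimination:
R1 <-> R2   (pivot in column 1 was zero)
[ -1    6  -15 ]
[  0    4   -4 ]
[  1  -10   17 ]
R3 <- R3 - (-1)*R1:  [  0  -4   2 ]
R3 <- R3 - (-1)*R2:  [  0   0  -2 ]
Upper-triangular form:
[ -1  6  -15 ]
[  0  4   -4 ]
[  0  0   -2 ]
det(A) = (-1)^1 * (-1) * (4) * (-2) = -8  (1 row swap -> sign -1)

det(A) = -8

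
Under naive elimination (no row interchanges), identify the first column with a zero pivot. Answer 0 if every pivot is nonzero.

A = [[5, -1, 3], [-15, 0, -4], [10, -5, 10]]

first zero-pivot column = 0

Naive forward elimination:
R2 <- R2 - (-3)*R1:  [  0  -3   5 ]
R3 <- R3 - (2)*R1:  [  0  -3   4 ]
R3 <- R3 - (1)*R2:  [  0   0  -1 ]
All pivots nonzero; naive elimination completes without hitting a zero pivot.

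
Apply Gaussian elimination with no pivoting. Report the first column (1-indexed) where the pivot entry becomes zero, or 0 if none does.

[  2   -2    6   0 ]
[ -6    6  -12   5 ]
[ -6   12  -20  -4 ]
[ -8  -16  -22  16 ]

first zero-pivot column = 2

Naive forward elimination:
R2 <- R2 - (-3)*R1:  [ 0  0  6  5 ]
R3 <- R3 - (-3)*R1:  [  0   6  -2  -4 ]
R4 <- R4 - (-4)*R1:  [   0  -24    2   16 ]
Matrix at this point:
[ 2   -2   6   0 ]
[ 0    0   6   5 ]
[ 0    6  -2  -4 ]
[ 0  -24   2  16 ]
Pivot entry (2,2) is zero but row 3 has 6 in column 2 -> naive elimination stops; a row interchange (e.g. R2 <-> R3) would be required here.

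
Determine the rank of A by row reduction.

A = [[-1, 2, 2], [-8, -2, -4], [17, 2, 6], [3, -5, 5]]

Row reduction:
R2 <- R2 - (8)*R1:  [   0  -18  -20 ]
R3 <- R3 - (-17)*R1:  [  0  36  40 ]
R4 <- R4 - (-3)*R1:  [  0   1  11 ]
R3 <- R3 - (-2)*R2:  [ 0  0  0 ]
R4 <- R4 - (-1/18)*R2:  [    0     0  89/9 ]
R3 <-> R4   (pivot in column 3 was zero)
[ -1    2     2 ]
[  0  -18   -20 ]
[  0    0  89/9 ]
[  0    0     0 ]
Row echelon form:
[ -1    2     2 ]
[  0  -18   -20 ]
[  0    0  89/9 ]
[  0    0     0 ]
Nonzero rows / pivot columns: 3

rank(A) = 3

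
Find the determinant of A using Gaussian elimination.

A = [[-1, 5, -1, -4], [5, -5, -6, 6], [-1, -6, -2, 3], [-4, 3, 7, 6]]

Forward elimination:
R2 <- R2 - (-5)*R1:  [   0   20  -11  -14 ]
R3 <- R3 - (1)*R1:  [   0  -11   -1    7 ]
R4 <- R4 - (4)*R1:  [   0  -17   11   22 ]
R3 <- R3 - (-11/20)*R2:  [       0        0  -141/20    -7/10 ]
R4 <- R4 - (-17/20)*R2:  [      0       0   33/20  101/10 ]
R4 <- R4 - (-11/47)*R3:  [      0       0       0  467/47 ]
Upper-triangular form:
[ -1   5       -1      -4 ]
[  0  20      -11     -14 ]
[  0   0  -141/20   -7/10 ]
[  0   0        0  467/47 ]
det(A) = (-1)^0 * (-1) * (20) * (-141/20) * (467/47) = 1401  (0 row swaps -> sign +1)

det(A) = 1401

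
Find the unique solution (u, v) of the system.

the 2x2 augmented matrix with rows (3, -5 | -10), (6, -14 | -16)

Forward elimination on [A|b]:
R2 <- R2 - (2)*R1:  [  0  -4   4 ]
Row echelon form:
[ 3  -5  |  -10 ]
[ 0  -4  |    4 ]
Back-substitution:
v = (4) / -4 = -1
u = (-10 - (-5)*(-1)) / 3 = -5

(-5, -1)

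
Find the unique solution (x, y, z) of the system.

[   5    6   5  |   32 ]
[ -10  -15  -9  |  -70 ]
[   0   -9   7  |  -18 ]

Forward elimination on [A|b]:
R2 <- R2 - (-2)*R1:  [  0  -3   1  -6 ]
R3 <- R3 - (3)*R2:  [ 0  0  4  0 ]
Row echelon form:
[ 5   6  5  |  32 ]
[ 0  -3  1  |  -6 ]
[ 0   0  4  |   0 ]
Back-substitution:
z = (0) / 4 = 0
y = (-6 - (1)*(0)) / -3 = 2
x = (32 - (6)*(2) - (5)*(0)) / 5 = 4

(4, 2, 0)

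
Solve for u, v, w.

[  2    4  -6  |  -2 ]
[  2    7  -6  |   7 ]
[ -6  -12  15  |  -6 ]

Forward elimination on [A|b]:
R2 <- R2 - (1)*R1:  [ 0  3  0  9 ]
R3 <- R3 - (-3)*R1:  [   0    0   -3  -12 ]
Row echelon form:
[ 2  4  -6  |   -2 ]
[ 0  3   0  |    9 ]
[ 0  0  -3  |  -12 ]
Back-substitution:
w = (-12) / -3 = 4
v = (9) / 3 = 3
u = (-2 - (4)*(3) - (-6)*(4)) / 2 = 5

(5, 3, 4)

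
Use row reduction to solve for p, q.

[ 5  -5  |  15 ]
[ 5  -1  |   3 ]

(0, -3)

Forward elimination on [A|b]:
R2 <- R2 - (1)*R1:  [   0    4  -12 ]
Row echelon form:
[ 5  -5  |   15 ]
[ 0   4  |  -12 ]
Back-substitution:
q = (-12) / 4 = -3
p = (15 - (-5)*(-3)) / 5 = 0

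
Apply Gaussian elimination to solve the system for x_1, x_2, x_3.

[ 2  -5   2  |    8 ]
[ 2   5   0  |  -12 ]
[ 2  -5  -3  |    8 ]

(-1, -2, 0)

Forward elimination on [A|b]:
R2 <- R2 - (1)*R1:  [   0   10   -2  -20 ]
R3 <- R3 - (1)*R1:  [  0   0  -5   0 ]
Row echelon form:
[ 2  -5   2  |    8 ]
[ 0  10  -2  |  -20 ]
[ 0   0  -5  |    0 ]
Back-substitution:
x_3 = (0) / -5 = 0
x_2 = (-20 - (-2)*(0)) / 10 = -2
x_1 = (8 - (-5)*(-2) - (2)*(0)) / 2 = -1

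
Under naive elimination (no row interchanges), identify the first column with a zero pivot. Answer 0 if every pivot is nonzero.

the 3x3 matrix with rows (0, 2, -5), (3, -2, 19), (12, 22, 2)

Naive forward elimination:
Pivot entry (1,1) is zero but row 2 has 3 in column 1 -> naive elimination stops; a row interchange (e.g. R1 <-> R2) would be required here.

first zero-pivot column = 1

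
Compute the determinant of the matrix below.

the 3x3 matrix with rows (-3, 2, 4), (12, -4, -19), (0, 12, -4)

Forward elimination:
R2 <- R2 - (-4)*R1:  [  0   4  -3 ]
R3 <- R3 - (3)*R2:  [ 0  0  5 ]
Upper-triangular form:
[ -3  2   4 ]
[  0  4  -3 ]
[  0  0   5 ]
det(A) = (-1)^0 * (-3) * (4) * (5) = -60  (0 row swaps -> sign +1)

det(A) = -60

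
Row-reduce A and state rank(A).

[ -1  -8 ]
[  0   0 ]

rank(A) = 1

Row reduction:
Row echelon form:
[ -1  -8 ]
[  0   0 ]
Nonzero rows / pivot columns: 1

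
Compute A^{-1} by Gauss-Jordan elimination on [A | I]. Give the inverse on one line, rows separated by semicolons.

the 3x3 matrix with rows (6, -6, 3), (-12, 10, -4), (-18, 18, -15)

Gauss-Jordan on [A | I]:
R1 <- (1/6)*R1:  [   1   -1  1/2  |  1/6    0    0 ]
R2 <- R2 - (-12)*R1:  [  0  -2   2  |   2   1   0 ]
R3 <- R3 - (-18)*R1:  [  0   0  -6  |   3   0   1 ]
R2 <- (1/-2)*R2:  [    0     1    -1  |    -1  -1/2     0 ]
R1 <- R1 - (-1)*R2:  [    1     0  -1/2  |  -5/6  -1/2     0 ]
R3 <- (1/-6)*R3:  [    0     0     1  |  -1/2     0  -1/6 ]
R1 <- R1 - (-1/2)*R3:  [      1       0       0  |  -13/12    -1/2   -1/12 ]
R2 <- R2 - (-1)*R3:  [    0     1     0  |  -3/2  -1/2  -1/6 ]
Right block of [I | A^{-1}] is the inverse:
[ -13/12  -1/2  -1/12 ]
[   -3/2  -1/2   -1/6 ]
[   -1/2     0   -1/6 ]

inverse = [-13/12 -1/2 -1/12; -3/2 -1/2 -1/6; -1/2 0 -1/6]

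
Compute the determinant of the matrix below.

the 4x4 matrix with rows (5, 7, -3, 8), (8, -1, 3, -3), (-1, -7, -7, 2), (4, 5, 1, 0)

Forward elimination:
R2 <- R2 - (8/5)*R1:  [     0  -61/5   39/5  -79/5 ]
R3 <- R3 - (-1/5)*R1:  [     0  -28/5  -38/5   18/5 ]
R4 <- R4 - (4/5)*R1:  [     0   -3/5   17/5  -32/5 ]
R3 <- R3 - (28/61)*R2:  [       0        0  -682/61   662/61 ]
R4 <- R4 - (3/61)*R2:  [       0        0   184/61  -343/61 ]
R4 <- R4 - (-92/341)*R3:  [        0         0         0  -919/341 ]
Upper-triangular form:
[ 5      7       -3         8 ]
[ 0  -61/5     39/5     -79/5 ]
[ 0      0  -682/61    662/61 ]
[ 0      0        0  -919/341 ]
det(A) = (-1)^0 * (5) * (-61/5) * (-682/61) * (-919/341) = -1838  (0 row swaps -> sign +1)

det(A) = -1838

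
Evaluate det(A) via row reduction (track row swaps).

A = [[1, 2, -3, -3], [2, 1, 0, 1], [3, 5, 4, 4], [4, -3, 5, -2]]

Forward elimination:
R2 <- R2 - (2)*R1:  [  0  -3   6   7 ]
R3 <- R3 - (3)*R1:  [  0  -1  13  13 ]
R4 <- R4 - (4)*R1:  [   0  -11   17   10 ]
R3 <- R3 - (1/3)*R2:  [    0     0    11  32/3 ]
R4 <- R4 - (11/3)*R2:  [     0      0     -5  -47/3 ]
R4 <- R4 - (-5/11)*R3:  [       0        0        0  -119/11 ]
Upper-triangular form:
[ 1   2  -3       -3 ]
[ 0  -3   6        7 ]
[ 0   0  11     32/3 ]
[ 0   0   0  -119/11 ]
det(A) = (-1)^0 * (1) * (-3) * (11) * (-119/11) = 357  (0 row swaps -> sign +1)

det(A) = 357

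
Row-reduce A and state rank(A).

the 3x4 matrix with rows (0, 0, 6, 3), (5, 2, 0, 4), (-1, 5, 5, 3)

Row reduction:
R1 <-> R2   (pivot in column 1 was zero)
[  5  2  0  4 ]
[  0  0  6  3 ]
[ -1  5  5  3 ]
R3 <- R3 - (-1/5)*R1:  [    0  27/5     5  19/5 ]
R2 <-> R3   (pivot in column 2 was zero)
[ 5     2  0     4 ]
[ 0  27/5  5  19/5 ]
[ 0     0  6     3 ]
Row echelon form:
[ 5     2  0     4 ]
[ 0  27/5  5  19/5 ]
[ 0     0  6     3 ]
Nonzero rows / pivot columns: 3

rank(A) = 3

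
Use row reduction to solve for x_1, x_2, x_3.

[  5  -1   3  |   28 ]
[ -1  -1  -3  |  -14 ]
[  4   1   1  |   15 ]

(3, -1, 4)

Forward elimination on [A|b]:
R2 <- R2 - (-1/5)*R1:  [     0   -6/5  -12/5  -42/5 ]
R3 <- R3 - (4/5)*R1:  [     0    9/5   -7/5  -37/5 ]
R3 <- R3 - (-3/2)*R2:  [   0    0   -5  -20 ]
Row echelon form:
[ 5    -1      3  |     28 ]
[ 0  -6/5  -12/5  |  -42/5 ]
[ 0     0     -5  |    -20 ]
Back-substitution:
x_3 = (-20) / -5 = 4
x_2 = (-42/5 - (-12/5)*(4)) / (-6/5) = -1
x_1 = (28 - (-1)*(-1) - (3)*(4)) / 5 = 3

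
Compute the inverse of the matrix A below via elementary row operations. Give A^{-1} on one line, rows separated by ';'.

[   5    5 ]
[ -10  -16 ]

inverse = [8/15 1/6; -1/3 -1/6]

Gauss-Jordan on [A | I]:
R1 <- (1/5)*R1:  [   1    1  |  1/5    0 ]
R2 <- R2 - (-10)*R1:  [  0  -6  |   2   1 ]
R2 <- (1/-6)*R2:  [    0     1  |  -1/3  -1/6 ]
R1 <- R1 - (1)*R2:  [    1     0  |  8/15   1/6 ]
Right block of [I | A^{-1}] is the inverse:
[ 8/15   1/6 ]
[ -1/3  -1/6 ]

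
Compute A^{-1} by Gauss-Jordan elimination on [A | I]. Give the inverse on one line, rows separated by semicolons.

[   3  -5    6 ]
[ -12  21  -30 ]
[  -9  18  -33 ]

inverse = [-17 -19/3 8/3; -14 -5 2; -3 -1 1/3]

Gauss-Jordan on [A | I]:
R1 <- (1/3)*R1:  [    1  -5/3     2  |   1/3     0     0 ]
R2 <- R2 - (-12)*R1:  [  0   1  -6  |   4   1   0 ]
R3 <- R3 - (-9)*R1:  [   0    3  -15  |    3    0    1 ]
R1 <- R1 - (-5/3)*R2:  [   1    0   -8  |    7  5/3    0 ]
R3 <- R3 - (3)*R2:  [  0   0   3  |  -9  -3   1 ]
R3 <- (1/3)*R3:  [   0    0    1  |   -3   -1  1/3 ]
R1 <- R1 - (-8)*R3:  [     1      0      0  |    -17  -19/3    8/3 ]
R2 <- R2 - (-6)*R3:  [   0    1    0  |  -14   -5    2 ]
Right block of [I | A^{-1}] is the inverse:
[ -17  -19/3  8/3 ]
[ -14     -5    2 ]
[  -3     -1  1/3 ]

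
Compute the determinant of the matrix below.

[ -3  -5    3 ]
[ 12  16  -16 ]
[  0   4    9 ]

det(A) = 60

Forward elimination:
R2 <- R2 - (-4)*R1:  [  0  -4  -4 ]
R3 <- R3 - (-1)*R2:  [ 0  0  5 ]
Upper-triangular form:
[ -3  -5   3 ]
[  0  -4  -4 ]
[  0   0   5 ]
det(A) = (-1)^0 * (-3) * (-4) * (5) = 60  (0 row swaps -> sign +1)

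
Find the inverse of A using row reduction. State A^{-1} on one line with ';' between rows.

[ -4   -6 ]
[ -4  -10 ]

inverse = [-5/8 3/8; 1/4 -1/4]

Gauss-Jordan on [A | I]:
R1 <- (1/-4)*R1:  [    1   3/2  |  -1/4     0 ]
R2 <- R2 - (-4)*R1:  [  0  -4  |  -1   1 ]
R2 <- (1/-4)*R2:  [    0     1  |   1/4  -1/4 ]
R1 <- R1 - (3/2)*R2:  [    1     0  |  -5/8   3/8 ]
Right block of [I | A^{-1}] is the inverse:
[ -5/8   3/8 ]
[  1/4  -1/4 ]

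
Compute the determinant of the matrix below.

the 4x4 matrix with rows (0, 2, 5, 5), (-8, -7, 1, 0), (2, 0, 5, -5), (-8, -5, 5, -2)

det(A) = -1088

Forward elimination:
R1 <-> R2   (pivot in column 1 was zero)
[ -8  -7  1   0 ]
[  0   2  5   5 ]
[  2   0  5  -5 ]
[ -8  -5  5  -2 ]
R3 <- R3 - (-1/4)*R1:  [    0  -7/4  21/4    -5 ]
R4 <- R4 - (1)*R1:  [  0   2   4  -2 ]
R3 <- R3 - (-7/8)*R2:  [    0     0  77/8  -5/8 ]
R4 <- R4 - (1)*R2:  [  0   0  -1  -7 ]
R4 <- R4 - (-8/77)*R3:  [       0        0        0  -544/77 ]
Upper-triangular form:
[ -8  -7     1        0 ]
[  0   2     5        5 ]
[  0   0  77/8     -5/8 ]
[  0   0     0  -544/77 ]
det(A) = (-1)^1 * (-8) * (2) * (77/8) * (-544/77) = -1088  (1 row swap -> sign -1)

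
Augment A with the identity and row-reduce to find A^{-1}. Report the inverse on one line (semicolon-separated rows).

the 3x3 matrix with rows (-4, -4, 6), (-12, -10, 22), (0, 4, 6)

inverse = [-37/4 3 -7/4; 9/2 -3/2 1; -3 1 -1/2]

Gauss-Jordan on [A | I]:
R1 <- (1/-4)*R1:  [    1     1  -3/2  |  -1/4     0     0 ]
R2 <- R2 - (-12)*R1:  [  0   2   4  |  -3   1   0 ]
R2 <- (1/2)*R2:  [    0     1     2  |  -3/2   1/2     0 ]
R1 <- R1 - (1)*R2:  [    1     0  -7/2  |   5/4  -1/2     0 ]
R3 <- R3 - (4)*R2:  [  0   0  -2  |   6  -2   1 ]
R3 <- (1/-2)*R3:  [    0     0     1  |    -3     1  -1/2 ]
R1 <- R1 - (-7/2)*R3:  [     1      0      0  |  -37/4      3   -7/4 ]
R2 <- R2 - (2)*R3:  [    0     1     0  |   9/2  -3/2     1 ]
Right block of [I | A^{-1}] is the inverse:
[ -37/4     3  -7/4 ]
[   9/2  -3/2     1 ]
[    -3     1  -1/2 ]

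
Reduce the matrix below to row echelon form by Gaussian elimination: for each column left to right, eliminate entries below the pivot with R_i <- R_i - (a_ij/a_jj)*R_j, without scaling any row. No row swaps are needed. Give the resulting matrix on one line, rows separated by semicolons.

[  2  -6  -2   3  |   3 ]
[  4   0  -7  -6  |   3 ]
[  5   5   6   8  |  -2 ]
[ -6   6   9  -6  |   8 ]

REF = [2 -6 -2 3 3; 0 12 -3 -12 -3; 0 0 16 41/2 -9/2; 0 0 0 -9 14]

Forward elimination:
R2 <- R2 - (2)*R1:  [   0   12   -3  -12   -3 ]
R3 <- R3 - (5/2)*R1:  [     0     20     11    1/2  -19/2 ]
R4 <- R4 - (-3)*R1:  [   0  -12    3    3   17 ]
R3 <- R3 - (5/3)*R2:  [    0     0    16  41/2  -9/2 ]
R4 <- R4 - (-1)*R2:  [  0   0   0  -9  14 ]
Row echelon form:
[ 2  -6  -2     3  |     3 ]
[ 0  12  -3   -12  |    -3 ]
[ 0   0  16  41/2  |  -9/2 ]
[ 0   0   0    -9  |    14 ]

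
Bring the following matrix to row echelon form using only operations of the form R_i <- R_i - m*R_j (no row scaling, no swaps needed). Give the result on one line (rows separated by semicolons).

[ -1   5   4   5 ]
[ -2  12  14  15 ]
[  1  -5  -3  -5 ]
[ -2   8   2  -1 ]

Forward elimination:
R2 <- R2 - (2)*R1:  [ 0  2  6  5 ]
R3 <- R3 - (-1)*R1:  [ 0  0  1  0 ]
R4 <- R4 - (2)*R1:  [   0   -2   -6  -11 ]
R4 <- R4 - (-1)*R2:  [  0   0   0  -6 ]
Row echelon form:
[ -1  5  4   5 ]
[  0  2  6   5 ]
[  0  0  1   0 ]
[  0  0  0  -6 ]

REF = [-1 5 4 5; 0 2 6 5; 0 0 1 0; 0 0 0 -6]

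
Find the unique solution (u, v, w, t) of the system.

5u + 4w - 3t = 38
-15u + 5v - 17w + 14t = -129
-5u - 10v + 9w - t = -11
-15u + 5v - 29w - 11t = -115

(4, 2, 3, -2)

Forward elimination on [A|b]:
R2 <- R2 - (-3)*R1:  [   0    5   -5    5  -15 ]
R3 <- R3 - (-1)*R1:  [   0  -10   13   -4   27 ]
R4 <- R4 - (-3)*R1:  [   0    5  -17  -20   -1 ]
R3 <- R3 - (-2)*R2:  [  0   0   3   6  -3 ]
R4 <- R4 - (1)*R2:  [   0    0  -12  -25   14 ]
R4 <- R4 - (-4)*R3:  [  0   0   0  -1   2 ]
Row echelon form:
[ 5  0   4  -3  |   38 ]
[ 0  5  -5   5  |  -15 ]
[ 0  0   3   6  |   -3 ]
[ 0  0   0  -1  |    2 ]
Back-substitution:
t = (2) / -1 = -2
w = (-3 - (6)*(-2)) / 3 = 3
v = (-15 - (-5)*(3) - (5)*(-2)) / 5 = 2
u = (38 - (4)*(3) - (-3)*(-2)) / 5 = 4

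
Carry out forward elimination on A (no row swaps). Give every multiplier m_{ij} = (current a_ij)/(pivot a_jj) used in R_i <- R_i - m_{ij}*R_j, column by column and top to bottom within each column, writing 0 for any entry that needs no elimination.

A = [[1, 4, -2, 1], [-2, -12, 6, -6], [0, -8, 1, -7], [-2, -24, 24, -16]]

Forward elimination:
R2 <- R2 - (-2)*R1:  [  0  -4   2  -4 ]
R3: entry in column 1 is already 0 -> m_{31} = 0 (no row operation needed)
R4 <- R4 - (-2)*R1:  [   0  -16   20  -14 ]
R3 <- R3 - (2)*R2:  [  0   0  -3   1 ]
R4 <- R4 - (4)*R2:  [  0   0  12   2 ]
R4 <- R4 - (-4)*R3:  [ 0  0  0  6 ]
Multipliers (in order of application): m_{21} = -2, m_{31} = 0, m_{41} = -2, m_{32} = 2, m_{42} = 4, m_{43} = -4

multipliers: -2, 0, -2, 2, 4, -4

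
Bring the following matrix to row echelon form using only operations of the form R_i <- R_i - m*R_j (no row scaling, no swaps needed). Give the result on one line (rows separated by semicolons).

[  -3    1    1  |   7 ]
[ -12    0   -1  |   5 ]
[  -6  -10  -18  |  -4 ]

Forward elimination:
R2 <- R2 - (4)*R1:  [   0   -4   -5  -23 ]
R3 <- R3 - (2)*R1:  [   0  -12  -20  -18 ]
R3 <- R3 - (3)*R2:  [  0   0  -5  51 ]
Row echelon form:
[ -3   1   1  |    7 ]
[  0  -4  -5  |  -23 ]
[  0   0  -5  |   51 ]

REF = [-3 1 1 7; 0 -4 -5 -23; 0 0 -5 51]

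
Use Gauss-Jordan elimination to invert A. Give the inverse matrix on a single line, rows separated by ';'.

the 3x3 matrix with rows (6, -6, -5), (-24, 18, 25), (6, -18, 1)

inverse = [13/4 2/3 -5/12; 29/24 1/4 -5/24; 9/4 1/2 -1/4]

Gauss-Jordan on [A | I]:
R1 <- (1/6)*R1:  [    1    -1  -5/6  |   1/6     0     0 ]
R2 <- R2 - (-24)*R1:  [  0  -6   5  |   4   1   0 ]
R3 <- R3 - (6)*R1:  [   0  -12    6  |   -1    0    1 ]
R2 <- (1/-6)*R2:  [    0     1  -5/6  |  -2/3  -1/6     0 ]
R1 <- R1 - (-1)*R2:  [    1     0  -5/3  |  -1/2  -1/6     0 ]
R3 <- R3 - (-12)*R2:  [  0   0  -4  |  -9  -2   1 ]
R3 <- (1/-4)*R3:  [    0     0     1  |   9/4   1/2  -1/4 ]
R1 <- R1 - (-5/3)*R3:  [     1      0      0  |   13/4    2/3  -5/12 ]
R2 <- R2 - (-5/6)*R3:  [     0      1      0  |  29/24    1/4  -5/24 ]
Right block of [I | A^{-1}] is the inverse:
[  13/4  2/3  -5/12 ]
[ 29/24  1/4  -5/24 ]
[   9/4  1/2   -1/4 ]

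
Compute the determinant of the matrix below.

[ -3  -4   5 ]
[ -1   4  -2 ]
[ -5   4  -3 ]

det(A) = 64

Forward elimination:
R2 <- R2 - (1/3)*R1:  [     0   16/3  -11/3 ]
R3 <- R3 - (5/3)*R1:  [     0   32/3  -34/3 ]
R3 <- R3 - (2)*R2:  [  0   0  -4 ]
Upper-triangular form:
[ -3    -4      5 ]
[  0  16/3  -11/3 ]
[  0     0     -4 ]
det(A) = (-1)^0 * (-3) * (16/3) * (-4) = 64  (0 row swaps -> sign +1)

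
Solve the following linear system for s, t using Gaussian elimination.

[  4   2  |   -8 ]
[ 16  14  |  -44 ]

Forward elimination on [A|b]:
R2 <- R2 - (4)*R1:  [   0    6  -12 ]
Row echelon form:
[ 4  2  |   -8 ]
[ 0  6  |  -12 ]
Back-substitution:
t = (-12) / 6 = -2
s = (-8 - (2)*(-2)) / 4 = -1

(-1, -2)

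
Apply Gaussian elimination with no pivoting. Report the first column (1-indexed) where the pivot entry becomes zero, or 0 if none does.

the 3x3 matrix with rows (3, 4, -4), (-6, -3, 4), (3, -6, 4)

Naive forward elimination:
R2 <- R2 - (-2)*R1:  [  0   5  -4 ]
R3 <- R3 - (1)*R1:  [   0  -10    8 ]
R3 <- R3 - (-2)*R2:  [ 0  0  0 ]
Matrix at this point:
[ 3  4  -4 ]
[ 0  5  -4 ]
[ 0  0   0 ]
Pivot entry (3,3) in the last row is zero and there are no rows below to swap with -> zero pivot in column 3 (A is singular).

first zero-pivot column = 3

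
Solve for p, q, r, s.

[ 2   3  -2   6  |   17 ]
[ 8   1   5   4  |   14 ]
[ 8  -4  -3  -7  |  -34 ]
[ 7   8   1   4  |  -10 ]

Forward elimination on [A|b]:
R2 <- R2 - (4)*R1:  [   0  -11   13  -20  -54 ]
R3 <- R3 - (4)*R1:  [    0   -16     5   -31  -102 ]
R4 <- R4 - (7/2)*R1:  [      0    -5/2       8     -17  -139/2 ]
R3 <- R3 - (16/11)*R2:  [       0        0  -153/11   -21/11  -258/11 ]
R4 <- R4 - (5/22)*R2:  [        0         0    111/22   -137/11  -1259/22 ]
R4 <- R4 - (-37/102)*R3:  [        0         0         0   -447/34  -2235/34 ]
Row echelon form:
[ 2    3       -2        6  |        17 ]
[ 0  -11       13      -20  |       -54 ]
[ 0    0  -153/11   -21/11  |   -258/11 ]
[ 0    0        0  -447/34  |  -2235/34 ]
Back-substitution:
s = (-2235/34) / (-447/34) = 5
r = (-258/11 - (-21/11)*(5)) / (-153/11) = 1
q = (-54 - (13)*(1) - (-20)*(5)) / -11 = -3
p = (17 - (3)*(-3) - (-2)*(1) - (6)*(5)) / 2 = -1

(-1, -3, 1, 5)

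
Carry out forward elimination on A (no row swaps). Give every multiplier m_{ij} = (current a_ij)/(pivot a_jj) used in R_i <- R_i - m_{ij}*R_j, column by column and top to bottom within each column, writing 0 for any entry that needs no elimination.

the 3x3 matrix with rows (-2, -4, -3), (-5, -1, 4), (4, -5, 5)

Forward elimination:
R2 <- R2 - (5/2)*R1:  [    0     9  23/2 ]
R3 <- R3 - (-2)*R1:  [   0  -13   -1 ]
R3 <- R3 - (-13/9)*R2:  [      0       0  281/18 ]
Multipliers (in order of application): m_{21} = 5/2, m_{31} = -2, m_{32} = -13/9

multipliers: 5/2, -2, -13/9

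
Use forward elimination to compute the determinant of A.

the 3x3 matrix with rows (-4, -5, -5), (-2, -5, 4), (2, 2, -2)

det(A) = -58

Forward elimination:
R2 <- R2 - (1/2)*R1:  [    0  -5/2  13/2 ]
R3 <- R3 - (-1/2)*R1:  [    0  -1/2  -9/2 ]
R3 <- R3 - (1/5)*R2:  [     0      0  -29/5 ]
Upper-triangular form:
[ -4    -5     -5 ]
[  0  -5/2   13/2 ]
[  0     0  -29/5 ]
det(A) = (-1)^0 * (-4) * (-5/2) * (-29/5) = -58  (0 row swaps -> sign +1)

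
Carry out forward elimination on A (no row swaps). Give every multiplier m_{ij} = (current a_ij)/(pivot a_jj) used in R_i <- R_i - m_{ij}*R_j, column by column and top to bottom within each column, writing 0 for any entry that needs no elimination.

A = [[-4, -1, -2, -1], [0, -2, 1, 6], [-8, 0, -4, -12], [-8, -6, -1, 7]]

multipliers: 0, 2, 2, -1, 2, 1

Forward elimination:
R2: entry in column 1 is already 0 -> m_{21} = 0 (no row operation needed)
R3 <- R3 - (2)*R1:  [   0    2    0  -10 ]
R4 <- R4 - (2)*R1:  [  0  -4   3   9 ]
R3 <- R3 - (-1)*R2:  [  0   0   1  -4 ]
R4 <- R4 - (2)*R2:  [  0   0   1  -3 ]
R4 <- R4 - (1)*R3:  [ 0  0  0  1 ]
Multipliers (in order of application): m_{21} = 0, m_{31} = 2, m_{41} = 2, m_{32} = -1, m_{42} = 2, m_{43} = 1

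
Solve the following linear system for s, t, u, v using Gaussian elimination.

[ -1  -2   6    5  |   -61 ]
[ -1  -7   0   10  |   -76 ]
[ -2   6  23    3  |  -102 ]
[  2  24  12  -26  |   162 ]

(-2, 4, -5, -5)

Forward elimination on [A|b]:
R2 <- R2 - (1)*R1:  [   0   -5   -6    5  -15 ]
R3 <- R3 - (2)*R1:  [  0  10  11  -7  20 ]
R4 <- R4 - (-2)*R1:  [   0   20   24  -16   40 ]
R3 <- R3 - (-2)*R2:  [   0    0   -1    3  -10 ]
R4 <- R4 - (-4)*R2:  [   0    0    0    4  -20 ]
Row echelon form:
[ -1  -2   6  5  |  -61 ]
[  0  -5  -6  5  |  -15 ]
[  0   0  -1  3  |  -10 ]
[  0   0   0  4  |  -20 ]
Back-substitution:
v = (-20) / 4 = -5
u = (-10 - (3)*(-5)) / -1 = -5
t = (-15 - (-6)*(-5) - (5)*(-5)) / -5 = 4
s = (-61 - (-2)*(4) - (6)*(-5) - (5)*(-5)) / -1 = -2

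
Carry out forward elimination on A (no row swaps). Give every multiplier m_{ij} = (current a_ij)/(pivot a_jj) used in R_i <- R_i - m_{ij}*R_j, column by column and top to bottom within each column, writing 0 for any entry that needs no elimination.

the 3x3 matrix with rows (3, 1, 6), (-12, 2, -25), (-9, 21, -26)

multipliers: -4, -3, 4

Forward elimination:
R2 <- R2 - (-4)*R1:  [  0   6  -1 ]
R3 <- R3 - (-3)*R1:  [  0  24  -8 ]
R3 <- R3 - (4)*R2:  [  0   0  -4 ]
Multipliers (in order of application): m_{21} = -4, m_{31} = -3, m_{32} = 4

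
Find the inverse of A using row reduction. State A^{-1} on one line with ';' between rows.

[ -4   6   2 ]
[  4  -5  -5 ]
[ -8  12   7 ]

inverse = [-25/12 3/2 5/3; -1 1 1; -2/3 0 1/3]

Gauss-Jordan on [A | I]:
R1 <- (1/-4)*R1:  [    1  -3/2  -1/2  |  -1/4     0     0 ]
R2 <- R2 - (4)*R1:  [  0   1  -3  |   1   1   0 ]
R3 <- R3 - (-8)*R1:  [  0   0   3  |  -2   0   1 ]
R1 <- R1 - (-3/2)*R2:  [   1    0   -5  |  5/4  3/2    0 ]
R3 <- (1/3)*R3:  [    0     0     1  |  -2/3     0   1/3 ]
R1 <- R1 - (-5)*R3:  [      1       0       0  |  -25/12     3/2     5/3 ]
R2 <- R2 - (-3)*R3:  [  0   1   0  |  -1   1   1 ]
Right block of [I | A^{-1}] is the inverse:
[ -25/12  3/2  5/3 ]
[     -1    1    1 ]
[   -2/3    0  1/3 ]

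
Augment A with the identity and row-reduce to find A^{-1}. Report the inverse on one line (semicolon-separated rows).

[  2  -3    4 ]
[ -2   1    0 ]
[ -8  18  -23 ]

inverse = [23/20 -3/20 1/5; 23/10 7/10 2/5; 7/5 3/5 1/5]

Gauss-Jordan on [A | I]:
R1 <- (1/2)*R1:  [    1  -3/2     2  |   1/2     0     0 ]
R2 <- R2 - (-2)*R1:  [  0  -2   4  |   1   1   0 ]
R3 <- R3 - (-8)*R1:  [  0   6  -7  |   4   0   1 ]
R2 <- (1/-2)*R2:  [    0     1    -2  |  -1/2  -1/2     0 ]
R1 <- R1 - (-3/2)*R2:  [    1     0    -1  |  -1/4  -3/4     0 ]
R3 <- R3 - (6)*R2:  [ 0  0  5  |  7  3  1 ]
R3 <- (1/5)*R3:  [   0    0    1  |  7/5  3/5  1/5 ]
R1 <- R1 - (-1)*R3:  [     1      0      0  |  23/20  -3/20    1/5 ]
R2 <- R2 - (-2)*R3:  [     0      1      0  |  23/10   7/10    2/5 ]
Right block of [I | A^{-1}] is the inverse:
[ 23/20  -3/20  1/5 ]
[ 23/10   7/10  2/5 ]
[   7/5    3/5  1/5 ]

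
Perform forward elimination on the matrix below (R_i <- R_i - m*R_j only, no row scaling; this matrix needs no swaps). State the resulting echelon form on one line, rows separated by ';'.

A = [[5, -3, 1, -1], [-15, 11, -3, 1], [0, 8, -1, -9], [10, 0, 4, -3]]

Forward elimination:
R2 <- R2 - (-3)*R1:  [  0   2   0  -2 ]
R4 <- R4 - (2)*R1:  [  0   6   2  -1 ]
R3 <- R3 - (4)*R2:  [  0   0  -1  -1 ]
R4 <- R4 - (3)*R2:  [ 0  0  2  5 ]
R4 <- R4 - (-2)*R3:  [ 0  0  0  3 ]
Row echelon form:
[ 5  -3   1  -1 ]
[ 0   2   0  -2 ]
[ 0   0  -1  -1 ]
[ 0   0   0   3 ]

REF = [5 -3 1 -1; 0 2 0 -2; 0 0 -1 -1; 0 0 0 3]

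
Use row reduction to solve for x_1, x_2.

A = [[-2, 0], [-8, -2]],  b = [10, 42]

(-5, -1)

Forward elimination on [A|b]:
R2 <- R2 - (4)*R1:  [  0  -2   2 ]
Row echelon form:
[ -2   0  |  10 ]
[  0  -2  |   2 ]
Back-substitution:
x_2 = (2) / -2 = -1
x_1 = (10) / -2 = -5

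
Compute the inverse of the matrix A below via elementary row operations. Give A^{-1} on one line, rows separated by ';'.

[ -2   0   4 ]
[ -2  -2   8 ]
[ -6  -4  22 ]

inverse = [-3/2 -2 1; -1/2 -5/2 1; -1/2 -1 1/2]

Gauss-Jordan on [A | I]:
R1 <- (1/-2)*R1:  [    1     0    -2  |  -1/2     0     0 ]
R2 <- R2 - (-2)*R1:  [  0  -2   4  |  -1   1   0 ]
R3 <- R3 - (-6)*R1:  [  0  -4  10  |  -3   0   1 ]
R2 <- (1/-2)*R2:  [    0     1    -2  |   1/2  -1/2     0 ]
R3 <- R3 - (-4)*R2:  [  0   0   2  |  -1  -2   1 ]
R3 <- (1/2)*R3:  [    0     0     1  |  -1/2    -1   1/2 ]
R1 <- R1 - (-2)*R3:  [    1     0     0  |  -3/2    -2     1 ]
R2 <- R2 - (-2)*R3:  [    0     1     0  |  -1/2  -5/2     1 ]
Right block of [I | A^{-1}] is the inverse:
[ -3/2    -2    1 ]
[ -1/2  -5/2    1 ]
[ -1/2    -1  1/2 ]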